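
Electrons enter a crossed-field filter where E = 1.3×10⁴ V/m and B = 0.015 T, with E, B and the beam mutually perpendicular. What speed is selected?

For undeflected motion the electric and magnetic forces balance: qE = qvB.
v = E/B = 1.3×10⁴/0.015 = 8.7×10⁵ m/s.

v = 8.7×10⁵ m/s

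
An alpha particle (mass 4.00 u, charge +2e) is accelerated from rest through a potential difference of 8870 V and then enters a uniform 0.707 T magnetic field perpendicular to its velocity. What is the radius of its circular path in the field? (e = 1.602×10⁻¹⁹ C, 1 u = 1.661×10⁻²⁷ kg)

r ≈ 0.0271 m

Acceleration: |q|V = ½mv² ⇒ v = √(2|q|V/m) = √(2·3.204×10⁻¹⁹·8870/6.644×10⁻²⁷) ≈ 9.249×10⁵ m/s.
In the field: r = mv/(|q|B) = (6.644×10⁻²⁷)(9.249×10⁵)/((3.204×10⁻¹⁹)(0.707)) ≈ 0.0271 m.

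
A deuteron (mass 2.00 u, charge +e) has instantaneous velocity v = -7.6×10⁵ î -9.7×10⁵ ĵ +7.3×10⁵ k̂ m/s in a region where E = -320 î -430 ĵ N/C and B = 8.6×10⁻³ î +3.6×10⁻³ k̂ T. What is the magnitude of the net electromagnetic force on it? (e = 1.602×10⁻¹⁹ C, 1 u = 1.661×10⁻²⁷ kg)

v×B = (-3490, 9010, 8340) N/C.
E + v×B = (-3810, 8580, 8340) N/C.
F = q(E + v×B) = (1.602×10⁻¹⁹ C)·(-3810, 8580, 8340) = (-6.11×10⁻¹⁶, 1.38×10⁻¹⁵, 1.34×10⁻¹⁵) N.
|F| = 2.01×10⁻¹⁵ N.

|F| ≈ 2.01×10⁻¹⁵ N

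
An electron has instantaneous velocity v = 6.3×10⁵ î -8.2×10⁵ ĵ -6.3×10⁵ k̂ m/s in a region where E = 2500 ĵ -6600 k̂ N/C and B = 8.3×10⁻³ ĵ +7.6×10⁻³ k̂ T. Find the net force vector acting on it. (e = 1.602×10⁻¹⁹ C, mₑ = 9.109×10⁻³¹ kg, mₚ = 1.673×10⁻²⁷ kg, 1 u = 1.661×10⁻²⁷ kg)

v×B = (-1000, -4790, 5230) N/C.
E + v×B = (-1000, -2290, -1370) N/C.
F = q(E + v×B) = (−1.602×10⁻¹⁹ C)·(-1000, -2290, -1370) = (1.61×10⁻¹⁶, 3.67×10⁻¹⁶, 2.20×10⁻¹⁶) N.

F ≈ (1.61×10⁻¹⁶, 3.67×10⁻¹⁶, 2.20×10⁻¹⁶) N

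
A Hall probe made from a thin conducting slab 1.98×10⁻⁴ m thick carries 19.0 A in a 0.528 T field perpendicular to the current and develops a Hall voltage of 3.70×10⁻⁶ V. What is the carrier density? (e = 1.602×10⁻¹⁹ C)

n ≈ 8.55×10²⁸ m⁻³

From V_H = IB/(n e t), n = IB/(V_H e t).
n = (19.0)(0.528)/((3.70×10⁻⁶)(1.602×10⁻¹⁹)(1.98×10⁻⁴)) ≈ 8.55×10²⁸ m⁻³.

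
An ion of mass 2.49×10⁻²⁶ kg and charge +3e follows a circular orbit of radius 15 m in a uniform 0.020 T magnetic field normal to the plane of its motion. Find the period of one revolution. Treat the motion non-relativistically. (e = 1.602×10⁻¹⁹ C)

The cyclotron period depends only on m, q, B: T = 2πm/(|q|B).
T = 2π(2.49×10⁻²⁶)/((4.806×10⁻¹⁹)(0.020)) ≈ 1.6×10⁻⁵ s.

T ≈ 1.6×10⁻⁵ s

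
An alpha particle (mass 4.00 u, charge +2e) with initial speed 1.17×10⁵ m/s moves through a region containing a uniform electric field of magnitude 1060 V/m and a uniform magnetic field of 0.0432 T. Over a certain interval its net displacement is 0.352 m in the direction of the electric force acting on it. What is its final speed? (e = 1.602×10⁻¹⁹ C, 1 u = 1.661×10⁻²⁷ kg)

v_f ≈ 2.23×10⁵ m/s

B does no work; ΔKE = |q|E d.
½mv_f² = ½mv₀² + |q|Ed = ½(6.644×10⁻²⁷)(1.17×10⁵)² + (3.204×10⁻¹⁹)(1060)(0.352) ≈ 4.547×10⁻¹⁷ J + 1.195×10⁻¹⁶ J ≈ 1.650×10⁻¹⁶ J.
v_f = √(2·1.650×10⁻¹⁶/6.644×10⁻²⁷) ≈ 2.23×10⁵ m/s.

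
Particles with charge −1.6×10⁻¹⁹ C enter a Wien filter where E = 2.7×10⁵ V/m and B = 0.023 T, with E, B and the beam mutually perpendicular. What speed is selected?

v = 1.2×10⁷ m/s

Straight-line motion ⇒ electric and magnetic forces cancel, so E = vB.
v = E/B = 2.7×10⁵/0.023 = 1.2×10⁷ m/s.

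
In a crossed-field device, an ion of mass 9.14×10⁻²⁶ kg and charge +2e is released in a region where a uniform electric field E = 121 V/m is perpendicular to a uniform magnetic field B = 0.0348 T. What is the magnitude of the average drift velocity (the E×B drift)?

v_d ≈ 3480 m/s

In crossed fields the guiding centre drifts at v_d = |E×B|/B² = E/B, independent of charge and mass.
v_d = 121/0.0348 = 3480 m/s.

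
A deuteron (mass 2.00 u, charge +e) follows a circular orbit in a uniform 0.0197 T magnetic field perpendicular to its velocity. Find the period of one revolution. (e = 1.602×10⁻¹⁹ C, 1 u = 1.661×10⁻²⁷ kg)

The cyclotron period depends only on m, q, B: T = 2πm/(|q|B).
T = 2π(3.322×10⁻²⁷)/((1.602×10⁻¹⁹)(0.0197)) ≈ 6.61×10⁻⁶ s.

T ≈ 6.61×10⁻⁶ s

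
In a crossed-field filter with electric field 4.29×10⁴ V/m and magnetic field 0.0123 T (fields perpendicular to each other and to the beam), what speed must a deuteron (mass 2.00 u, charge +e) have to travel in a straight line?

v = 3.49×10⁶ m/s

For undeflected motion the electric and magnetic forces balance: qE = qvB.
v = E/B = 4.29×10⁴/0.0123 = 3.49×10⁶ m/s.
The result is independent of the particle's charge and mass.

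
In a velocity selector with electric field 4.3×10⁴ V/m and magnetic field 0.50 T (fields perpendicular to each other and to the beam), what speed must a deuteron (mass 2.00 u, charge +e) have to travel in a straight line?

Straight-line motion ⇒ electric and magnetic forces cancel, so E = vB.
v = E/B = 4.3×10⁴/0.50 = 8.6×10⁴ m/s.

v = 8.6×10⁴ m/s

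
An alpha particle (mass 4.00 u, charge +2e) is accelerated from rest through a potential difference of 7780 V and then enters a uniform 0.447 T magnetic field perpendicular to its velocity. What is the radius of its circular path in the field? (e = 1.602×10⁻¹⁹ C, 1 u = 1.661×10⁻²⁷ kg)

Acceleration: |q|V = ½mv² ⇒ v = √(2|q|V/m) = √(2·3.204×10⁻¹⁹·7780/6.644×10⁻²⁷) ≈ 8.662×10⁵ m/s.
In the field: r = mv/(|q|B) = (6.644×10⁻²⁷)(8.662×10⁵)/((3.204×10⁻¹⁹)(0.447)) ≈ 0.0402 m.

r ≈ 0.0402 m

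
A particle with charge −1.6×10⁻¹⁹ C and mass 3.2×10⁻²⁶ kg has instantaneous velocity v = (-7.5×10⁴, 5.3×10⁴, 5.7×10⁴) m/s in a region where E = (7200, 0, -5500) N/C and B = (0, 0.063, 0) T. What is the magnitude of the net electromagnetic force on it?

|F| ≈ 1.73×10⁻¹⁵ N

v×B = (-3590, 0, -4720) N/C.
E + v×B = (3610, 0, -1.02×10⁴) N/C.
F = q(E + v×B) = (−1.6×10⁻¹⁹ C)·(3610, 0, -1.02×10⁴) = (-5.77×10⁻¹⁶, 0, 1.64×10⁻¹⁵) N.
|F| = 1.73×10⁻¹⁵ N.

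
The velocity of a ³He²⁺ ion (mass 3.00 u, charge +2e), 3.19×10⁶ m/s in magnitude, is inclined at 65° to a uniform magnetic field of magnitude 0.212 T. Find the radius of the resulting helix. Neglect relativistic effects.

v⊥ = v sinθ = 3.19×10⁶·sin65° ≈ 2.891×10⁶ m/s.
r = m v⊥/(|q|B) = (4.983×10⁻²⁷)(2.891×10⁶)/((3.204×10⁻¹⁹)(0.212)) ≈ 0.212 m.

r ≈ 0.212 m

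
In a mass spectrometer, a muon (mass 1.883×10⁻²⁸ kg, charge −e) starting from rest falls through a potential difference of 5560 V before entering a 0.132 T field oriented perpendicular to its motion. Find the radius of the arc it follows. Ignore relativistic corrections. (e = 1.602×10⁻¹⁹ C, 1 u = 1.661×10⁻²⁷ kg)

Acceleration: |q|V = ½mv² ⇒ v = √(2|q|V/m) = √(2·1.602×10⁻¹⁹·5560/1.883×10⁻²⁸) ≈ 3.076×10⁶ m/s.
In the field: r = mv/(|q|B) = (1.883×10⁻²⁸)(3.076×10⁶)/((1.602×10⁻¹⁹)(0.132)) ≈ 0.0274 m.

r ≈ 0.0274 m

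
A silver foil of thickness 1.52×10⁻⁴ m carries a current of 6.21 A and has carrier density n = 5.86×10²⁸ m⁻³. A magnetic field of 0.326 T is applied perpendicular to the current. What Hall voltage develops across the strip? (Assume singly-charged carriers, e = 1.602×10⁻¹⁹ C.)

V_H ≈ 1.42×10⁻⁶ V

V_H = IB/(n e t).
V_H = (6.21)(0.326)/((5.86×10²⁸)(1.602×10⁻¹⁹)(1.52×10⁻⁴)) ≈ 1.42×10⁻⁶ V.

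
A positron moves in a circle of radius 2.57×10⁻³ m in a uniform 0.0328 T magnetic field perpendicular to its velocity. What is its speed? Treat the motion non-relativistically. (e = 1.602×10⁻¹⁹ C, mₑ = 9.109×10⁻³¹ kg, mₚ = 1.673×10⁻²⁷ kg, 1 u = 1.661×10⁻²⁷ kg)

From |q|vB = mv²/r, v = |q|Br/m.
v = (1.602×10⁻¹⁹)(0.0328)(2.57×10⁻³)/9.109×10⁻³¹ ≈ 1.48×10⁷ m/s.

v ≈ 1.48×10⁷ m/s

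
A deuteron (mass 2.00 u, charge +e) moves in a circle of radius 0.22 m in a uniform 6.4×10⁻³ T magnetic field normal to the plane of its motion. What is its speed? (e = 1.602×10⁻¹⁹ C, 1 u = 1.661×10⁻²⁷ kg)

From |q|vB = mv²/r, v = |q|Br/m.
v = (1.602×10⁻¹⁹)(6.4×10⁻³)(0.22)/3.322×10⁻²⁷ ≈ 6.8×10⁴ m/s.

v ≈ 6.8×10⁴ m/s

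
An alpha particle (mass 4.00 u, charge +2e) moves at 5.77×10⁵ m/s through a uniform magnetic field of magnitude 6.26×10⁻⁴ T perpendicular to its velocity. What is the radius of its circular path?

r ≈ 19.1 m

The magnetic force provides the centripetal force: |q|vB = mv²/r.
r = mv/(|q|B) = (6.644×10⁻²⁷)(5.77×10⁵)/((3.204×10⁻¹⁹)(6.26×10⁻⁴)) ≈ 19.1 m.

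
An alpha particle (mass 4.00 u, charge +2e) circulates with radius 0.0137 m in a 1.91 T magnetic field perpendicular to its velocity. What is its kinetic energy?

v = |q|Br/m, then KE = ½mv² = (qBr)²/(2m).
v = (3.204×10⁻¹⁹)(1.91)(0.0137)/6.644×10⁻²⁷ ≈ 1.262×10⁶ m/s.
KE = ½(6.644×10⁻²⁷)(1.262×10⁶)² ≈ 5.29×10⁻¹⁵ J = 3.30×10⁴ eV.

KE ≈ 3.30×10⁴ eV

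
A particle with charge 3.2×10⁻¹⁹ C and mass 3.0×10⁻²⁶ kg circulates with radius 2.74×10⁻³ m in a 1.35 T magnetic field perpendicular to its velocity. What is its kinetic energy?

v = |q|Br/m, then KE = ½mv² = (qBr)²/(2m).
v = (3.2×10⁻¹⁹)(1.35)(2.74×10⁻³)/3.0×10⁻²⁶ ≈ 3.946×10⁴ m/s.
KE = ½(3.0×10⁻²⁶)(3.946×10⁴)² ≈ 2.34×10⁻¹⁷ J.

KE ≈ 2.34×10⁻¹⁷ J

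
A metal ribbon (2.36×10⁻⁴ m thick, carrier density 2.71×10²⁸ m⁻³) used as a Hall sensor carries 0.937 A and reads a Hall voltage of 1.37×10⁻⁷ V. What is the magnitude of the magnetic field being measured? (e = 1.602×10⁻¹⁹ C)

From V_H = IB/(n e t), B = V_H n e t / I.
B = (1.37×10⁻⁷)(2.71×10²⁸)(1.602×10⁻¹⁹)(2.36×10⁻⁴)/0.937 ≈ 0.150 T.

B ≈ 0.150 T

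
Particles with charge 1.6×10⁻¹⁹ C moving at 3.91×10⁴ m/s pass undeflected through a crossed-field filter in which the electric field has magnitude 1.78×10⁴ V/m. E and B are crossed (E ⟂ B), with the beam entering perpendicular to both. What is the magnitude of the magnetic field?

Balance of forces in the selector: qE = qvB ⇒ B = E/v.
B = 1.78×10⁴/3.91×10⁴ = 0.455 T.

B = 0.455 T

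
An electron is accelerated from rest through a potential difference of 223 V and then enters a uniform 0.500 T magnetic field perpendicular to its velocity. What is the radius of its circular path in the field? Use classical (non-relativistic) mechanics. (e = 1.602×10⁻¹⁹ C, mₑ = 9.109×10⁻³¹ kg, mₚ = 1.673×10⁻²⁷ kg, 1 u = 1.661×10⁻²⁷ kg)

r ≈ 1.01×10⁻⁴ m

Acceleration: |q|V = ½mv² ⇒ v = √(2|q|V/m) = √(2·1.602×10⁻¹⁹·223/9.109×10⁻³¹) ≈ 8.857×10⁶ m/s.
In the field: r = mv/(|q|B) = (9.109×10⁻³¹)(8.857×10⁶)/((1.602×10⁻¹⁹)(0.500)) ≈ 1.01×10⁻⁴ m.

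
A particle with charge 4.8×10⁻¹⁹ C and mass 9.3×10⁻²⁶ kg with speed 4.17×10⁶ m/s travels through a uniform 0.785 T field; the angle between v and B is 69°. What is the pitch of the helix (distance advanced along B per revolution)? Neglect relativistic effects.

v∥ = v cosθ = 4.17×10⁶·cos69° ≈ 1.494×10⁶ m/s.
T = 2πm/(|q|B) = 2π(9.3×10⁻²⁶)/((4.8×10⁻¹⁹)(0.785)) ≈ 1.551×10⁻⁶ s.
pitch = v∥ T = (1.494×10⁶)(1.551×10⁻⁶) ≈ 2.32 m.

p ≈ 2.32 m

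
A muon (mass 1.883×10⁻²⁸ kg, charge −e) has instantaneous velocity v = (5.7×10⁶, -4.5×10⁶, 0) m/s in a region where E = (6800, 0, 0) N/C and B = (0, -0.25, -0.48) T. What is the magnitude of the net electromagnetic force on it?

v×B = (2.16×10⁶, 2.74×10⁶, -1.42×10⁶) N/C.
E + v×B = (2.17×10⁶, 2.74×10⁶, -1.42×10⁶) N/C.
F = q(E + v×B) = (−1.602×10⁻¹⁹ C)·(2.17×10⁶, 2.74×10⁶, -1.42×10⁶) = (-3.47×10⁻¹³, -4.38×10⁻¹³, 2.28×10⁻¹³) N.
|F| = 6.04×10⁻¹³ N.

|F| ≈ 6.04×10⁻¹³ N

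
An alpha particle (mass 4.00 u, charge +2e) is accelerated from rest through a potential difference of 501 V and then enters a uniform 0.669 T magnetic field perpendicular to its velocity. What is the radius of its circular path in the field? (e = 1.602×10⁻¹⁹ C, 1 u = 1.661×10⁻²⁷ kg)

r ≈ 6.81×10⁻³ m

Acceleration: |q|V = ½mv² ⇒ v = √(2|q|V/m) = √(2·3.204×10⁻¹⁹·501/6.644×10⁻²⁷) ≈ 2.198×10⁵ m/s.
In the field: r = mv/(|q|B) = (6.644×10⁻²⁷)(2.198×10⁵)/((3.204×10⁻¹⁹)(0.669)) ≈ 6.81×10⁻³ m.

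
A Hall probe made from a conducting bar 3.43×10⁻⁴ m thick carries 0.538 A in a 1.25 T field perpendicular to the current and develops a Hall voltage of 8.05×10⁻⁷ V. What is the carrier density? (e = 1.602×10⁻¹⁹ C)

From V_H = IB/(n e t), n = IB/(V_H e t).
n = (0.538)(1.25)/((8.05×10⁻⁷)(1.602×10⁻¹⁹)(3.43×10⁻⁴)) ≈ 1.52×10²⁸ m⁻³.

n ≈ 1.52×10²⁸ m⁻³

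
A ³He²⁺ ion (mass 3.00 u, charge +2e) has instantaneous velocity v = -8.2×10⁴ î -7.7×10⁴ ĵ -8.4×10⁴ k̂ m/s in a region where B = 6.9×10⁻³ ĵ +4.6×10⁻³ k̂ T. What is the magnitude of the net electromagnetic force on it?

|F| ≈ 2.30×10⁻¹⁶ N

v×B = (225, 377, -566) N/C.
F = q v×B = (3.204×10⁻¹⁹ C)·(225, 377, -566) = (7.22×10⁻¹⁷, 1.21×10⁻¹⁶, -1.81×10⁻¹⁶) N.
|F| = 2.30×10⁻¹⁶ N.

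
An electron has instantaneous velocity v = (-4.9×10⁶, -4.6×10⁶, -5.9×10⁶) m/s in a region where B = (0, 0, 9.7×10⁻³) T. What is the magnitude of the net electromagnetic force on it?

|F| ≈ 1.04×10⁻¹⁴ N

v×B = (-4.46×10⁴, 4.75×10⁴, 0) N/C.
F = q v×B = (−1.602×10⁻¹⁹ C)·(-4.46×10⁴, 4.75×10⁴, 0) = (7.15×10⁻¹⁵, -7.61×10⁻¹⁵, 0) N.
|F| = 1.04×10⁻¹⁴ N.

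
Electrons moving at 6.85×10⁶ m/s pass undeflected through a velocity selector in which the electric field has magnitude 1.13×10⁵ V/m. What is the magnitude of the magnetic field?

B = 0.0165 T

Balance of forces in the selector: qE = qvB ⇒ B = E/v.
B = 1.13×10⁵/6.85×10⁶ = 0.0165 T.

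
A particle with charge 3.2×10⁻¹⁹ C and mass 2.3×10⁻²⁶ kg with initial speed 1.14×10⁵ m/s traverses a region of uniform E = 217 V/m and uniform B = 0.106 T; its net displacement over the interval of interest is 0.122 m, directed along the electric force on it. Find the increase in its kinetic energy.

ΔKE ≈ 8.47×10⁻¹⁸ J

The magnetic force is always ⟂ v and does no work; only the electric force changes KE.
ΔKE = F_E · d = |q|E d = (3.2×10⁻¹⁹)(217)(0.122) ≈ 8.47×10⁻¹⁸ J.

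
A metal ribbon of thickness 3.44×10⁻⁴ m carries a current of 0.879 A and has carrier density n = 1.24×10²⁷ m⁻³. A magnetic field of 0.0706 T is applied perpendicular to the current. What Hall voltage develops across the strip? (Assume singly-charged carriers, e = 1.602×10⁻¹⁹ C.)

V_H = IB/(n e t).
V_H = (0.879)(0.0706)/((1.24×10²⁷)(1.602×10⁻¹⁹)(3.44×10⁻⁴)) ≈ 9.08×10⁻⁷ V.

V_H ≈ 9.08×10⁻⁷ V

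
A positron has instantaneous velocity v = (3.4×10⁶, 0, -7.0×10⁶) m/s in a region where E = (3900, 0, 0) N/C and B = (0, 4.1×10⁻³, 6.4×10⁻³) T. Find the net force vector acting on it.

F ≈ (5.22×10⁻¹⁵, -3.49×10⁻¹⁵, 2.23×10⁻¹⁵) N

v×B = (2.87×10⁴, -2.18×10⁴, 1.39×10⁴) N/C.
E + v×B = (3.26×10⁴, -2.18×10⁴, 1.39×10⁴) N/C.
F = q(E + v×B) = (1.602×10⁻¹⁹ C)·(3.26×10⁴, -2.18×10⁴, 1.39×10⁴) = (5.22×10⁻¹⁵, -3.49×10⁻¹⁵, 2.23×10⁻¹⁵) N.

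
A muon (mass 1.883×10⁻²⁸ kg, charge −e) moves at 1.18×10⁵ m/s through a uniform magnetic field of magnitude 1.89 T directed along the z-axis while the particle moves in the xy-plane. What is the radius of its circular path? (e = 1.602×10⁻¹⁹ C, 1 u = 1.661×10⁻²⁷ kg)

The magnetic force provides the centripetal force: |q|vB = mv²/r.
r = mv/(|q|B) = (1.883×10⁻²⁸)(1.18×10⁵)/((1.602×10⁻¹⁹)(1.89)) ≈ 7.34×10⁻⁵ m.

r ≈ 7.34×10⁻⁵ m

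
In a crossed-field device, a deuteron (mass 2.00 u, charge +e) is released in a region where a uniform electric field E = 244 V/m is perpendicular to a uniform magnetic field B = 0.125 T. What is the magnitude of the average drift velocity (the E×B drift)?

In crossed fields the guiding centre drifts at v_d = |E×B|/B² = E/B, independent of charge and mass.
v_d = 244/0.125 = 1950 m/s.

v_d ≈ 1950 m/s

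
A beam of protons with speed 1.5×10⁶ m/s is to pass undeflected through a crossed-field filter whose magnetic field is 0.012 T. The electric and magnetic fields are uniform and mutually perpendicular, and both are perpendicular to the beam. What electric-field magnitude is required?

E = 1.8×10⁴ V/m

For straight-line motion qE = qvB, so E = vB.
E = 1.5×10⁶ × 0.012 = 1.8×10⁴ V/m.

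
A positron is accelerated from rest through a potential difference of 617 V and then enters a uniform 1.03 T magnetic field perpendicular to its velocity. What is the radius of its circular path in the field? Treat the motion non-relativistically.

r ≈ 8.13×10⁻⁵ m

Acceleration: |q|V = ½mv² ⇒ v = √(2|q|V/m) = √(2·1.602×10⁻¹⁹·617/9.109×10⁻³¹) ≈ 1.473×10⁷ m/s.
In the field: r = mv/(|q|B) = (9.109×10⁻³¹)(1.473×10⁷)/((1.602×10⁻¹⁹)(1.03)) ≈ 8.13×10⁻⁵ m.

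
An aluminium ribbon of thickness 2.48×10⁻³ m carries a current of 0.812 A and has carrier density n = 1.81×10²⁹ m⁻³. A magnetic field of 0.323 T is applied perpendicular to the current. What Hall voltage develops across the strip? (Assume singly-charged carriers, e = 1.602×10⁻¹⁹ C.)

V_H ≈ 3.65×10⁻⁹ V

V_H = IB/(n e t).
V_H = (0.812)(0.323)/((1.81×10²⁹)(1.602×10⁻¹⁹)(2.48×10⁻³)) ≈ 3.65×10⁻⁹ V.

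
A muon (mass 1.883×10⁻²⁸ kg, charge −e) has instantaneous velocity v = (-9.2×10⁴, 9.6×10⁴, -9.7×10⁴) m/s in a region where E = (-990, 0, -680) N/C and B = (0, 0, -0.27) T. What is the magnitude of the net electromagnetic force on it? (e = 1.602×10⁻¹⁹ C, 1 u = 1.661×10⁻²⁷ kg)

v×B = (-2.59×10⁴, -2.48×10⁴, 0) N/C.
E + v×B = (-2.69×10⁴, -2.48×10⁴, -680) N/C.
F = q(E + v×B) = (−1.602×10⁻¹⁹ C)·(-2.69×10⁴, -2.48×10⁴, -680) = (4.31×10⁻¹⁵, 3.98×10⁻¹⁵, 1.09×10⁻¹⁶) N.
|F| = 5.87×10⁻¹⁵ N.

|F| ≈ 5.87×10⁻¹⁵ N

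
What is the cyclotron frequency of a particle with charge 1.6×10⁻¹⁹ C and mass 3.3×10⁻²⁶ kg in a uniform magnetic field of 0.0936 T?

f ≈ 7.22×10⁴ Hz

f = |q|B/(2πm).
f = (1.6×10⁻¹⁹)(0.0936)/(2π·3.3×10⁻²⁶) ≈ 7.22×10⁴ Hz.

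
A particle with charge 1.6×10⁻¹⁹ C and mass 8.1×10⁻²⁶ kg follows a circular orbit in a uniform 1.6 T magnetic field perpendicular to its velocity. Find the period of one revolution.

T ≈ 2.0×10⁻⁶ s

The cyclotron period depends only on m, q, B: T = 2πm/(|q|B).
T = 2π(8.1×10⁻²⁶)/((1.6×10⁻¹⁹)(1.6)) ≈ 2.0×10⁻⁶ s.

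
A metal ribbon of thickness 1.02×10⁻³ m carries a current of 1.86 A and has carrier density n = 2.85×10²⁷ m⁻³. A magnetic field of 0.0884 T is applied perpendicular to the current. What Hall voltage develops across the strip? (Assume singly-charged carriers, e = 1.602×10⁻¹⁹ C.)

V_H = IB/(n e t).
V_H = (1.86)(0.0884)/((2.85×10²⁷)(1.602×10⁻¹⁹)(1.02×10⁻³)) ≈ 3.53×10⁻⁷ V.

V_H ≈ 3.53×10⁻⁷ V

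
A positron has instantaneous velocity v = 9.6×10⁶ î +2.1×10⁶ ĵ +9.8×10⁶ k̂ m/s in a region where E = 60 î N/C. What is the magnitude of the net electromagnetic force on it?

|F| ≈ 9.61×10⁻¹⁸ N

Only an electric field acts, so F = qE = (1.602×10⁻¹⁹ C)·(60.0, 0, 0) = (9.61×10⁻¹⁸, 0, 0) N.
|F| = 9.61×10⁻¹⁸ N.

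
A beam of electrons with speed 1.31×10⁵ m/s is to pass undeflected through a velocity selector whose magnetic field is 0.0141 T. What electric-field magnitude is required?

E = 1850 V/m

For straight-line motion qE = qvB, so E = vB.
E = 1.31×10⁵ × 0.0141 = 1850 V/m.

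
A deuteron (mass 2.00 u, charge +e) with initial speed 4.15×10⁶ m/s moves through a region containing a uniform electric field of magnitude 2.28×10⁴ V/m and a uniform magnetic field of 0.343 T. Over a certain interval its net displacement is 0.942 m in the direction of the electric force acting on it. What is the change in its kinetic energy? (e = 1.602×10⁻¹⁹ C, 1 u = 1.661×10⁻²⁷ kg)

ΔKE ≈ 3.44×10⁻¹⁵ J

The magnetic force is always ⟂ v and does no work; only the electric force changes KE.
ΔKE = F_E · d = |q|E d = (1.602×10⁻¹⁹)(2.28×10⁴)(0.942) ≈ 3.44×10⁻¹⁵ J.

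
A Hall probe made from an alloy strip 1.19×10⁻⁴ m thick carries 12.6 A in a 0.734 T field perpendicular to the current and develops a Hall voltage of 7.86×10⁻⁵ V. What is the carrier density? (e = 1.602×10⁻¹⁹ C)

From V_H = IB/(n e t), n = IB/(V_H e t).
n = (12.6)(0.734)/((7.86×10⁻⁵)(1.602×10⁻¹⁹)(1.19×10⁻⁴)) ≈ 6.17×10²⁷ m⁻³.

n ≈ 6.17×10²⁷ m⁻³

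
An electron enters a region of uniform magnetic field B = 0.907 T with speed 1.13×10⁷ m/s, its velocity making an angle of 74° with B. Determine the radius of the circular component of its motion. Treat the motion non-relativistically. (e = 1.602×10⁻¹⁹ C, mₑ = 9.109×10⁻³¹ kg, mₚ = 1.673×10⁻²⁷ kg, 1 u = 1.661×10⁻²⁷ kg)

v⊥ = v sinθ = 1.13×10⁷·sin74° ≈ 1.086×10⁷ m/s.
r = m v⊥/(|q|B) = (9.109×10⁻³¹)(1.086×10⁷)/((1.602×10⁻¹⁹)(0.907)) ≈ 6.81×10⁻⁵ m.

r ≈ 6.81×10⁻⁵ m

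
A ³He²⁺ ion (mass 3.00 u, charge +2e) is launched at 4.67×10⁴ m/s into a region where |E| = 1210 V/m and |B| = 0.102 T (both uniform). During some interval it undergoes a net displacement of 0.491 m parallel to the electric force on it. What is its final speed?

v_f ≈ 2.80×10⁵ m/s

B does no work; ΔKE = |q|E d.
½mv_f² = ½mv₀² + |q|Ed = ½(4.983×10⁻²⁷)(4.67×10⁴)² + (3.204×10⁻¹⁹)(1210)(0.491) ≈ 5.434×10⁻¹⁸ J + 1.904×10⁻¹⁶ J ≈ 1.958×10⁻¹⁶ J.
v_f = √(2·1.958×10⁻¹⁶/4.983×10⁻²⁷) ≈ 2.80×10⁵ m/s.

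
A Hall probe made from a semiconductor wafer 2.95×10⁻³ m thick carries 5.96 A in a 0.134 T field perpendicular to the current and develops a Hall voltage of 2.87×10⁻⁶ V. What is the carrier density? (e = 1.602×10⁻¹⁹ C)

n ≈ 5.89×10²⁶ m⁻³

From V_H = IB/(n e t), n = IB/(V_H e t).
n = (5.96)(0.134)/((2.87×10⁻⁶)(1.602×10⁻¹⁹)(2.95×10⁻³)) ≈ 5.89×10²⁶ m⁻³.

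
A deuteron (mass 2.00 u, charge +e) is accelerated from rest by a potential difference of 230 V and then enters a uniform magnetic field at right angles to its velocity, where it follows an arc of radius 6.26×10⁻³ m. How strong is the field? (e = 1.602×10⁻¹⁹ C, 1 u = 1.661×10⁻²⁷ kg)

v = √(2|q|V/m) = √(2·1.602×10⁻¹⁹·230/3.322×10⁻²⁷) ≈ 1.489×10⁵ m/s.
B = mv/(|q|r) = (3.322×10⁻²⁷)(1.489×10⁵)/((1.602×10⁻¹⁹)(6.26×10⁻³)) ≈ 0.493 T.

B ≈ 0.493 T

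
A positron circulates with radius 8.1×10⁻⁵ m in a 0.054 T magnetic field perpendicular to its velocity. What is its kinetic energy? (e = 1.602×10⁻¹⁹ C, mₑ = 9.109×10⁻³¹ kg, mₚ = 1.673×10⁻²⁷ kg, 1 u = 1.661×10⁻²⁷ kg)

KE ≈ 1.7 eV

v = |q|Br/m, then KE = ½mv² = (qBr)²/(2m).
v = (1.602×10⁻¹⁹)(0.054)(8.1×10⁻⁵)/9.109×10⁻³¹ ≈ 7.693×10⁵ m/s.
KE = ½(9.109×10⁻³¹)(7.693×10⁵)² ≈ 2.7×10⁻¹⁹ J = 1.7 eV.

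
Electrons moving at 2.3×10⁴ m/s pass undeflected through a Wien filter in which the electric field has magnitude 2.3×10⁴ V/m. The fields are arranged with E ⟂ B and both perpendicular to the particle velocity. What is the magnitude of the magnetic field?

Balance of forces in the selector: qE = qvB ⇒ B = E/v.
B = 2.3×10⁴/2.3×10⁴ = 1.0 T.

B = 1.0 T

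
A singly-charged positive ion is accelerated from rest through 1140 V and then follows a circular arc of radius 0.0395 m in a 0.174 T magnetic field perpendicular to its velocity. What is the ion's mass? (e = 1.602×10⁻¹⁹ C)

m ≈ 3.32×10⁻²⁷ kg

Combine |q|V = ½mv² and r = mv/(|q|B): eliminate v to get m = qB²r²/(2V).
m = (1.602×10⁻¹⁹)(0.174)²(0.0395)²/(2·1140) ≈ 3.32×10⁻²⁷ kg.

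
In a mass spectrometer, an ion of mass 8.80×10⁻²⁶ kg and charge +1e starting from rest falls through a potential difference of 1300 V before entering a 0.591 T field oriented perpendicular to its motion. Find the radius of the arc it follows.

r ≈ 0.0639 m

Acceleration: |q|V = ½mv² ⇒ v = √(2|q|V/m) = √(2·1.602×10⁻¹⁹·1300/8.80×10⁻²⁶) ≈ 6.880×10⁴ m/s.
In the field: r = mv/(|q|B) = (8.80×10⁻²⁶)(6.880×10⁴)/((1.602×10⁻¹⁹)(0.591)) ≈ 0.0639 m.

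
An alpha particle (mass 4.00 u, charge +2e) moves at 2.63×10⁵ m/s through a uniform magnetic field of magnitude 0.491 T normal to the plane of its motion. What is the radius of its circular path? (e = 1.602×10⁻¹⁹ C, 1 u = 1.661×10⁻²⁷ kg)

r ≈ 0.0111 m

The magnetic force provides the centripetal force: |q|vB = mv²/r.
r = mv/(|q|B) = (6.644×10⁻²⁷)(2.63×10⁵)/((3.204×10⁻¹⁹)(0.491)) ≈ 0.0111 m.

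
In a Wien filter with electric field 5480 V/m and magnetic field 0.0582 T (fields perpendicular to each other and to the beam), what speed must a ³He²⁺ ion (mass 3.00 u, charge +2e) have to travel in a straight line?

Straight-line motion ⇒ electric and magnetic forces cancel, so E = vB.
v = E/B = 5480/0.0582 = 9.42×10⁴ m/s.
The result is independent of the particle's charge and mass.

v = 9.42×10⁴ m/s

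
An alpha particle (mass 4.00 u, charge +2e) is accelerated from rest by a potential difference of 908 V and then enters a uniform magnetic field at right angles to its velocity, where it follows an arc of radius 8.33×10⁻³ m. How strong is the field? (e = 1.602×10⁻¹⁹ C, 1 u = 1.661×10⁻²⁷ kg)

v = √(2|q|V/m) = √(2·3.204×10⁻¹⁹·908/6.644×10⁻²⁷) ≈ 2.959×10⁵ m/s.
B = mv/(|q|r) = (6.644×10⁻²⁷)(2.959×10⁵)/((3.204×10⁻¹⁹)(8.33×10⁻³)) ≈ 0.737 T.

B ≈ 0.737 T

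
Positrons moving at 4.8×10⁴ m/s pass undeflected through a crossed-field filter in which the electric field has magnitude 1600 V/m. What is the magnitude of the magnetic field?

B = 0.033 T

Balance of forces in the selector: qE = qvB ⇒ B = E/v.
B = 1600/4.8×10⁴ = 0.033 T.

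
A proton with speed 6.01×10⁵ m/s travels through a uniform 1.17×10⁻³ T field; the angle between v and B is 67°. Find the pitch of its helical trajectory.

v∥ = v cosθ = 6.01×10⁵·cos67° ≈ 2.348×10⁵ m/s.
T = 2πm/(|q|B) = 2π(1.673×10⁻²⁷)/((1.602×10⁻¹⁹)(1.17×10⁻³)) ≈ 5.608×10⁻⁵ s.
pitch = v∥ T = (2.348×10⁵)(5.608×10⁻⁵) ≈ 13.2 m.

p ≈ 13.2 m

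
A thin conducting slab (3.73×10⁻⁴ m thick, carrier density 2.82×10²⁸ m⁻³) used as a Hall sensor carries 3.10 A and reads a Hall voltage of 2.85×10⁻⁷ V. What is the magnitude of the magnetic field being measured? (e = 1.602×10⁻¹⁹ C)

B ≈ 0.155 T

From V_H = IB/(n e t), B = V_H n e t / I.
B = (2.85×10⁻⁷)(2.82×10²⁸)(1.602×10⁻¹⁹)(3.73×10⁻⁴)/3.10 ≈ 0.155 T.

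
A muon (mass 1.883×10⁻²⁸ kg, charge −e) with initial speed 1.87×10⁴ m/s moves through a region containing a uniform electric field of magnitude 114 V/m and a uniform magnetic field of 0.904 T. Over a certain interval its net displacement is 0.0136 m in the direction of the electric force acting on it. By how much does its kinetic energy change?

The magnetic force is always ⟂ v and does no work; only the electric force changes KE.
ΔKE = F_E · d = |q|E d = (1.602×10⁻¹⁹)(114)(0.0136) ≈ 2.48×10⁻¹⁹ J.

ΔKE ≈ 2.48×10⁻¹⁹ J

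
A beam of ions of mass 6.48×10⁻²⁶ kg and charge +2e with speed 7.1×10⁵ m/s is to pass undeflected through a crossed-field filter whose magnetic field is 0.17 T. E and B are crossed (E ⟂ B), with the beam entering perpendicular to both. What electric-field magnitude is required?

For straight-line motion qE = qvB, so E = vB.
E = 7.1×10⁵ × 0.17 = 1.2×10⁵ V/m.

E = 1.2×10⁵ V/m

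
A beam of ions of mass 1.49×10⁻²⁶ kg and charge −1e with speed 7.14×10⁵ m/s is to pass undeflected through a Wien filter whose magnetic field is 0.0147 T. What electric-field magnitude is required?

For straight-line motion qE = qvB, so E = vB.
E = 7.14×10⁵ × 0.0147 = 1.05×10⁴ V/m.

E = 1.05×10⁴ V/m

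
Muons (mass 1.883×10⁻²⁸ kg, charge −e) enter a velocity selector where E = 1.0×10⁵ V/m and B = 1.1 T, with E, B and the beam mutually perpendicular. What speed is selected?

Straight-line motion ⇒ electric and magnetic forces cancel, so E = vB.
v = E/B = 1.0×10⁵/1.1 = 9.1×10⁴ m/s.
The result is independent of the particle's charge and mass.

v = 9.1×10⁴ m/s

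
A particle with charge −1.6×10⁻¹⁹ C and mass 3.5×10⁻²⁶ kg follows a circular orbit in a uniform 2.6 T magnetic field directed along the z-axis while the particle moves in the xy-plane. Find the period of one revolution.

T ≈ 5.3×10⁻⁷ s

The cyclotron period depends only on m, q, B: T = 2πm/(|q|B).
T = 2π(3.5×10⁻²⁶)/((1.6×10⁻¹⁹)(2.6)) ≈ 5.3×10⁻⁷ s.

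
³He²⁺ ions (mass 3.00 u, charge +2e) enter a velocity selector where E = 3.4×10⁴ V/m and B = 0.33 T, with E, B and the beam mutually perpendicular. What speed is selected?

v = 1.0×10⁵ m/s

Zero net Lorentz force requires |qE| = |q v×B|, i.e. E = vB.
v = E/B = 3.4×10⁴/0.33 = 1.0×10⁵ m/s.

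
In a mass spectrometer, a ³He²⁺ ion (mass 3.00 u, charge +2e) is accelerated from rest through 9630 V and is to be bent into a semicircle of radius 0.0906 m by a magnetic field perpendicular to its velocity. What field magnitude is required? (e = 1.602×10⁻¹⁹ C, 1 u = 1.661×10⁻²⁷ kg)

B ≈ 0.191 T

v = √(2|q|V/m) = √(2·3.204×10⁻¹⁹·9630/4.983×10⁻²⁷) ≈ 1.113×10⁶ m/s.
B = mv/(|q|r) = (4.983×10⁻²⁷)(1.113×10⁶)/((3.204×10⁻¹⁹)(0.0906)) ≈ 0.191 T.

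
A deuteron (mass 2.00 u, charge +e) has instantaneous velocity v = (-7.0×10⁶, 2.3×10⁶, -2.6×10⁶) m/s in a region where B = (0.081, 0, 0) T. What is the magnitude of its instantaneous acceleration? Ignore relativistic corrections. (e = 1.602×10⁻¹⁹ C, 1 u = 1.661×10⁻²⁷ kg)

v×B = (0, -2.11×10⁵, -1.86×10⁵) N/C.
F = q v×B = (1.602×10⁻¹⁹ C)·(0, -2.11×10⁵, -1.86×10⁵) = (0, -3.37×10⁻¹⁴, -2.98×10⁻¹⁴) N.
|a| = |F|/m = 4.504×10⁻¹⁴/3.322×10⁻²⁷ ≈ 1.36×10¹³ m/s².

|a| ≈ 1.36×10¹³ m/s²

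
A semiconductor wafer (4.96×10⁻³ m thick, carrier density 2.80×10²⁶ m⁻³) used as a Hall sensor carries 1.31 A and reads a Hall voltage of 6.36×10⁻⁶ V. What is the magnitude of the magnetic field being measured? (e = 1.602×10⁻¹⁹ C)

From V_H = IB/(n e t), B = V_H n e t / I.
B = (6.36×10⁻⁶)(2.80×10²⁶)(1.602×10⁻¹⁹)(4.96×10⁻³)/1.31 ≈ 1.08 T.

B ≈ 1.08 T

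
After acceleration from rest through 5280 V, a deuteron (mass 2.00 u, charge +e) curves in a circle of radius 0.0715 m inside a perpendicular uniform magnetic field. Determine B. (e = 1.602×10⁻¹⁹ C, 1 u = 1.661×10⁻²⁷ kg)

B ≈ 0.207 T

v = √(2|q|V/m) = √(2·1.602×10⁻¹⁹·5280/3.322×10⁻²⁷) ≈ 7.136×10⁵ m/s.
B = mv/(|q|r) = (3.322×10⁻²⁷)(7.136×10⁵)/((1.602×10⁻¹⁹)(0.0715)) ≈ 0.207 T.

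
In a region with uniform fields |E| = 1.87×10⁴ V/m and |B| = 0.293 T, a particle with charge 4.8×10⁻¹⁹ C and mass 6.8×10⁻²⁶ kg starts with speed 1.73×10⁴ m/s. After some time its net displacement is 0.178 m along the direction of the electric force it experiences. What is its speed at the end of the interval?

v_f ≈ 2.17×10⁵ m/s

B does no work; ΔKE = |q|E d.
½mv_f² = ½mv₀² + |q|Ed = ½(6.8×10⁻²⁶)(1.73×10⁴)² + (4.8×10⁻¹⁹)(1.87×10⁴)(0.178) ≈ 1.018×10⁻¹⁷ J + 1.598×10⁻¹⁵ J ≈ 1.608×10⁻¹⁵ J.
v_f = √(2·1.608×10⁻¹⁵/6.8×10⁻²⁶) ≈ 2.17×10⁵ m/s.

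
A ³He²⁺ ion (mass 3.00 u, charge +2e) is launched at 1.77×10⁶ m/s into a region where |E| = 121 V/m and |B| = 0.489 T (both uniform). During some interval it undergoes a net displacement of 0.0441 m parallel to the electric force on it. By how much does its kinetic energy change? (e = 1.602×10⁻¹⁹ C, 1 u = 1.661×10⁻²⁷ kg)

The magnetic force is always ⟂ v and does no work; only the electric force changes KE.
ΔKE = F_E · d = |q|E d = (3.204×10⁻¹⁹)(121)(0.0441) ≈ 1.71×10⁻¹⁸ J.

ΔKE ≈ 1.71×10⁻¹⁸ J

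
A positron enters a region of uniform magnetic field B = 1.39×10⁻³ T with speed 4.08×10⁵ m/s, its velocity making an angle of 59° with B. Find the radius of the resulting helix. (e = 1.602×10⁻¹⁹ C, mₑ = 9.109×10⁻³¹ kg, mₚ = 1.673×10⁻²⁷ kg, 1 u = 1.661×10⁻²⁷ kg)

r ≈ 1.43×10⁻³ m

v⊥ = v sinθ = 4.08×10⁵·sin59° ≈ 3.497×10⁵ m/s.
r = m v⊥/(|q|B) = (9.109×10⁻³¹)(3.497×10⁵)/((1.602×10⁻¹⁹)(1.39×10⁻³)) ≈ 1.43×10⁻³ m.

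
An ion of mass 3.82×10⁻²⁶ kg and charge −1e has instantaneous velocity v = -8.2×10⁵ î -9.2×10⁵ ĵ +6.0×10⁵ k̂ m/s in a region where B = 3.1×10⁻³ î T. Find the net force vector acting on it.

v×B = (0, 1860, 2850) N/C.
F = q v×B = (−1.602×10⁻¹⁹ C)·(0, 1860, 2850) = (0, -2.98×10⁻¹⁶, -4.57×10⁻¹⁶) N.

F ≈ (0, -2.98×10⁻¹⁶, -4.57×10⁻¹⁶) N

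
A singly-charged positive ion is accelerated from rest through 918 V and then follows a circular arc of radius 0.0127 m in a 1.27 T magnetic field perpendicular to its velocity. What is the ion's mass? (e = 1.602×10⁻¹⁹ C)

Combine |q|V = ½mv² and r = mv/(|q|B): eliminate v to get m = qB²r²/(2V).
m = (1.602×10⁻¹⁹)(1.27)²(0.0127)²/(2·918) ≈ 2.27×10⁻²⁶ kg.

m ≈ 2.27×10⁻²⁶ kg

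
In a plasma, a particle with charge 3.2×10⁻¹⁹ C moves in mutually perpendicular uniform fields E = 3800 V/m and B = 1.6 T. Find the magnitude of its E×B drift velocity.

v_d ≈ 2400 m/s

The E×B drift speed is v_d = E/B.
v_d = 3800/1.6 = 2400 m/s.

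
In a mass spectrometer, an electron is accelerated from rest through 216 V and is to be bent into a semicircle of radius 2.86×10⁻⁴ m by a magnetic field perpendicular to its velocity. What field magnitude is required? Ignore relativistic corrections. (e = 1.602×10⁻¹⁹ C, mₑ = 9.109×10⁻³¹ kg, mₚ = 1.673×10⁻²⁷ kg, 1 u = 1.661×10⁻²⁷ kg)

B ≈ 0.173 T

v = √(2|q|V/m) = √(2·1.602×10⁻¹⁹·216/9.109×10⁻³¹) ≈ 8.716×10⁶ m/s.
B = mv/(|q|r) = (9.109×10⁻³¹)(8.716×10⁶)/((1.602×10⁻¹⁹)(2.86×10⁻⁴)) ≈ 0.173 T.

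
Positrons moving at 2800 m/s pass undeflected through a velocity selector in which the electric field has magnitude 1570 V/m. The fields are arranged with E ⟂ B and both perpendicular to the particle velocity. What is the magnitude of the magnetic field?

B = 0.561 T

Balance of forces in the selector: qE = qvB ⇒ B = E/v.
B = 1570/2800 = 0.561 T.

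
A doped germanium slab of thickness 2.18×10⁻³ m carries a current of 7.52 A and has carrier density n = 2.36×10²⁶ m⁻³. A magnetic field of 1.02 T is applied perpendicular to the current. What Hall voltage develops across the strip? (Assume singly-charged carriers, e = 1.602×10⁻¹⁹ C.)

V_H ≈ 9.31×10⁻⁵ V

V_H = IB/(n e t).
V_H = (7.52)(1.02)/((2.36×10²⁶)(1.602×10⁻¹⁹)(2.18×10⁻³)) ≈ 9.31×10⁻⁵ V.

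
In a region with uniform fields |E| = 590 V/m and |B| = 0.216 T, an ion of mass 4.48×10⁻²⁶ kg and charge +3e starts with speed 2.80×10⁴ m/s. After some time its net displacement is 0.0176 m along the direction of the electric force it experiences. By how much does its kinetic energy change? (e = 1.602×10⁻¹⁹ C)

ΔKE ≈ 4.99×10⁻¹⁸ J

The magnetic force is always ⟂ v and does no work; only the electric force changes KE.
ΔKE = F_E · d = |q|E d = (4.806×10⁻¹⁹)(590)(0.0176) ≈ 4.99×10⁻¹⁸ J.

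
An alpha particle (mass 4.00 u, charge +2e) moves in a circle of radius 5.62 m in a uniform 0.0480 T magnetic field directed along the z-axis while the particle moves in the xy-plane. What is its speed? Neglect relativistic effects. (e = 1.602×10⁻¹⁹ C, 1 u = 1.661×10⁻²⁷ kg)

v ≈ 1.30×10⁷ m/s

From |q|vB = mv²/r, v = |q|Br/m.
v = (3.204×10⁻¹⁹)(0.0480)(5.62)/6.644×10⁻²⁷ ≈ 1.30×10⁷ m/s.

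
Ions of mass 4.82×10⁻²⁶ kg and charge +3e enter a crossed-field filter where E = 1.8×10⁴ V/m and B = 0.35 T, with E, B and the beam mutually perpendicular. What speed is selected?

Straight-line motion ⇒ electric and magnetic forces cancel, so E = vB.
v = E/B = 1.8×10⁴/0.35 = 5.1×10⁴ m/s.

v = 5.1×10⁴ m/s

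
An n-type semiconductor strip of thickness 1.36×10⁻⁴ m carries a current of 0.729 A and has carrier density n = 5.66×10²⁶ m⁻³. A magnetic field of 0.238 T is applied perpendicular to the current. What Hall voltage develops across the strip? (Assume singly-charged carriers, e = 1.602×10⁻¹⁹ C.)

V_H ≈ 1.41×10⁻⁵ V

V_H = IB/(n e t).
V_H = (0.729)(0.238)/((5.66×10²⁶)(1.602×10⁻¹⁹)(1.36×10⁻⁴)) ≈ 1.41×10⁻⁵ V.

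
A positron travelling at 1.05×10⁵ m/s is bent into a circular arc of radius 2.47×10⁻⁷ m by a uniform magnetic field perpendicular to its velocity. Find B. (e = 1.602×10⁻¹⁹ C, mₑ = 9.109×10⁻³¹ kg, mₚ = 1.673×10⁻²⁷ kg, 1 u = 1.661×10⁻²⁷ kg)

From |q|vB = mv²/r, B = mv/(|q|r).
B = (9.109×10⁻³¹)(1.05×10⁵)/((1.602×10⁻¹⁹)(2.47×10⁻⁷)) ≈ 2.42 T.

B ≈ 2.42 T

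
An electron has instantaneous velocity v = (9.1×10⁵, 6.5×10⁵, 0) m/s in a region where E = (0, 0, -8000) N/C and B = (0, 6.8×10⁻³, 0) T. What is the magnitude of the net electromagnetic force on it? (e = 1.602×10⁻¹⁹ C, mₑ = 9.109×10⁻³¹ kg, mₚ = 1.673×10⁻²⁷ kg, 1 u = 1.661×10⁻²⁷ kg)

|F| ≈ 2.90×10⁻¹⁶ N

v×B = (0, 0, 6190) N/C.
E + v×B = (0, 0, -1810) N/C.
F = q(E + v×B) = (−1.602×10⁻¹⁹ C)·(0, 0, -1810) = (0, 0, 2.90×10⁻¹⁶) N.
|F| = 2.90×10⁻¹⁶ N.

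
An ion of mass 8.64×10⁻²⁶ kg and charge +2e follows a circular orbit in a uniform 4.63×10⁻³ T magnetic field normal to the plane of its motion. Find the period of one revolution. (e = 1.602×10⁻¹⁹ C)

T ≈ 3.66×10⁻⁴ s

The cyclotron period depends only on m, q, B: T = 2πm/(|q|B).
T = 2π(8.64×10⁻²⁶)/((3.204×10⁻¹⁹)(4.63×10⁻³)) ≈ 3.66×10⁻⁴ s.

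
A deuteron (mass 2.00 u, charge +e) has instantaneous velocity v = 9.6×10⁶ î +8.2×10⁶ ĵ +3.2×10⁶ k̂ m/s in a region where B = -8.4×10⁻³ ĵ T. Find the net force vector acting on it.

v×B = (2.69×10⁴, 0, -8.06×10⁴) N/C.
F = q v×B = (1.602×10⁻¹⁹ C)·(2.69×10⁴, 0, -8.06×10⁴) = (4.31×10⁻¹⁵, 0, -1.29×10⁻¹⁴) N.

F ≈ (4.31×10⁻¹⁵, 0, -1.29×10⁻¹⁴) N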